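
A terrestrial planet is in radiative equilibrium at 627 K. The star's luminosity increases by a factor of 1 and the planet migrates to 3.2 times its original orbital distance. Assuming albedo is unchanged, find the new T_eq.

T_eq ≈ 351 K

T_eq ∝ L^(1/4) · d^(−1/2).
T′ = 627 × 1^(1/4) / 3.2^(1/2) = 351 K.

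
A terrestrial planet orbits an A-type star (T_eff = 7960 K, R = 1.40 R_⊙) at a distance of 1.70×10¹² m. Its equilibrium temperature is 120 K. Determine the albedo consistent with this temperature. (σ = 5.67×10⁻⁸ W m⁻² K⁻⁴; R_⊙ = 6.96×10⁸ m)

R_⋆ = 1.40 × 6.96×10⁸ = 9.74×10⁸ m.
L = 4πR_⋆²σT_⋆⁴ = 4π(9.74×10⁸)² × 5.67×10⁻⁸ × (7960)⁴ = 2.72×10²⁷ W.
S = L/(4πd²) = 74.8 W m⁻².
From T_eq⁴ = S(1−A)/(4σ): 1−A = 4σT_eq⁴/S.
1−A = 4 × 5.67×10⁻⁸ × (120)⁴ / 74.8 = 0.629.

A ≈ 0.37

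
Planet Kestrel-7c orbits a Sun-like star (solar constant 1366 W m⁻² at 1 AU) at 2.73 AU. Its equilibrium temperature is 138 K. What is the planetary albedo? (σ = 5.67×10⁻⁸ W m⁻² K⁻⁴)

Flux at 2.73 AU: S = 1366/2.73² = 183 W m⁻².
From T_eq⁴ = S(1−A)/(4σ): 1−A = 4σT_eq⁴/S.
1−A = 4 × 5.67×10⁻⁸ × (138)⁴ / 183 = 0.449.

A ≈ 0.55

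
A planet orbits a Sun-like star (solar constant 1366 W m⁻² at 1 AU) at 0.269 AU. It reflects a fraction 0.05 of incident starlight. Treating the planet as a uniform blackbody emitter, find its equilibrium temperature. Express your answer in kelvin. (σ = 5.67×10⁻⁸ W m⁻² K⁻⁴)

T_eq ≈ 530 K

Flux at 0.269 AU: S = 1366/0.269² = 1.89×10⁴ W m⁻².
Energy balance: absorbed = emitted ⇒ πR²·S(1−A) = 4πR²·σT_eq⁴, so T_eq⁴ = S(1−A)/(4σ).
T_eq = [1.89×10⁴ × 0.95 / (4 × 5.67×10⁻⁸)]^(1/4) = (7.91×10¹⁰)^(1/4) = 530 K.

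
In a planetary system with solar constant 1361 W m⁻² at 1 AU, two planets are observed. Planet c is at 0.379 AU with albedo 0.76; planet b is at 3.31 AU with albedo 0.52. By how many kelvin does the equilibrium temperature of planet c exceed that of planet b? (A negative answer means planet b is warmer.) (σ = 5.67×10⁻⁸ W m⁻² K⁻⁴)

T_eq = [S₀(1−A)/(4σd²)]^(1/4), so T ∝ (1−A)^(1/4) / √d.
T₁ = [1361×0.24/(4×5.67×10⁻⁸×0.379²)]^(1/4) = 316.44 K.
T₂ = [1361×0.48/(4×5.67×10⁻⁸×3.31²)]^(1/4) = 127.34 K.

ΔT ≈ 189.1 K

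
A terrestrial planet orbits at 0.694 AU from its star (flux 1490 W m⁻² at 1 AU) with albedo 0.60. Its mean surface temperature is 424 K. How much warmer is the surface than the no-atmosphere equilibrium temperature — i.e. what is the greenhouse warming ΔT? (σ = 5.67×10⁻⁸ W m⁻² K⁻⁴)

S = 1490/0.694² = 3094 W m⁻².
T_eq = [S(1−A)/(4σ)]^(1/4) = [3094×0.40/(4×5.67×10⁻⁸)]^(1/4) = 271.8 K.
ΔT = T_surf − T_eq = 424 − 271.8.

ΔT ≈ 152.2 K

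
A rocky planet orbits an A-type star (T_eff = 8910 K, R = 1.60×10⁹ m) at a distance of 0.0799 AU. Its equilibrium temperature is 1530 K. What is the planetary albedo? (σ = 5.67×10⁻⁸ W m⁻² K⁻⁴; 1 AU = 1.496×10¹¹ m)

A ≈ 0.81

d = 0.0799 AU = 1.20×10¹⁰ m.
L = 4πR_⋆²σT_⋆⁴ = 4π(1.60×10⁹)² × 5.67×10⁻⁸ × (8910)⁴ = 1.15×10²⁸ W.
S = L/(4πd²) = 6.40×10⁶ W m⁻².
From T_eq⁴ = S(1−A)/(4σ): 1−A = 4σT_eq⁴/S.
1−A = 4 × 5.67×10⁻⁸ × (1530)⁴ / 6.40×10⁶ = 0.194.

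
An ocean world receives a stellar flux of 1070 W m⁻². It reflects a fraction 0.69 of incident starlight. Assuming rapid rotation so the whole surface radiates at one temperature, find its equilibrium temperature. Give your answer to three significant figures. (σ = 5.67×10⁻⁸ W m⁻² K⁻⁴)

Energy balance: absorbed = emitted ⇒ πR²·S(1−A) = 4πR²·σT_eq⁴, so T_eq⁴ = S(1−A)/(4σ).
T_eq = [1070 × 0.31 / (4 × 5.67×10⁻⁸)]^(1/4) = (1.46×10⁹)^(1/4) = 196 K.

T_eq ≈ 196 K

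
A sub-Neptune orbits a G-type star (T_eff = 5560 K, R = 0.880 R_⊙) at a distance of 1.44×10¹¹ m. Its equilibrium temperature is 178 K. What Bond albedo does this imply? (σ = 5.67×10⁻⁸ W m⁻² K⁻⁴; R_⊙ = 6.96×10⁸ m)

R_⋆ = 0.880 × 6.96×10⁸ = 6.12×10⁸ m.
L = 4πR_⋆²σT_⋆⁴ = 4π(6.12×10⁸)² × 5.67×10⁻⁸ × (5560)⁴ = 2.55×10²⁶ W.
S = L/(4πd²) = 980 W m⁻².
From T_eq⁴ = S(1−A)/(4σ): 1−A = 4σT_eq⁴/S.
1−A = 4 × 5.67×10⁻⁸ × (178)⁴ / 980 = 0.232.

A ≈ 0.77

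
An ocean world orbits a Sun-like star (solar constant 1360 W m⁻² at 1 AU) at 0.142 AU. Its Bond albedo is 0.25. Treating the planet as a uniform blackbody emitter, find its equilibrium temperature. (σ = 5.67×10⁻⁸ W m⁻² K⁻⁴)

Flux at 0.142 AU: S = 1360/0.142² = 6.74×10⁴ W m⁻².
Energy balance: absorbed = emitted ⇒ πR²·S(1−A) = 4πR²·σT_eq⁴, so T_eq⁴ = S(1−A)/(4σ).
T_eq = [6.74×10⁴ × 0.75 / (4 × 5.67×10⁻⁸)]^(1/4) = (2.23×10¹¹)^(1/4) = 687 K.

T_eq ≈ 687 K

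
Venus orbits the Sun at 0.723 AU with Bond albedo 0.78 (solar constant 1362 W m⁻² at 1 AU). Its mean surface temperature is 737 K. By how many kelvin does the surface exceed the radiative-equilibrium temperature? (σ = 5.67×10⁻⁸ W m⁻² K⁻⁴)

ΔT ≈ 512.8 K

S = 1362/0.723² = 2606 W m⁻².
T_eq = [S(1−A)/(4σ)]^(1/4) = [2606×0.22/(4×5.67×10⁻⁸)]^(1/4) = 224.2 K.
ΔT = T_surf − T_eq = 737 − 224.2.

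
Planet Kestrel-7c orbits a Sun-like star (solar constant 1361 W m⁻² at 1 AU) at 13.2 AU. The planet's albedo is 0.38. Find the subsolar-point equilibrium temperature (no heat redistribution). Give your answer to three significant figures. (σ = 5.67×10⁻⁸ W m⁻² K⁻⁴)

T_ss ≈ 96.1 K

Flux at 13.2 AU: S = 1361/13.2² = 7.81 W m⁻².
At the subsolar point the surface absorbs S(1−A) and emits σT⁴ per unit area — no factor of 4, since only the local patch is in balance.
T = [7.81 × 0.62 / 5.67×10⁻⁸]^(1/4) = (8.54×10⁷)^(1/4) = 96.1 K.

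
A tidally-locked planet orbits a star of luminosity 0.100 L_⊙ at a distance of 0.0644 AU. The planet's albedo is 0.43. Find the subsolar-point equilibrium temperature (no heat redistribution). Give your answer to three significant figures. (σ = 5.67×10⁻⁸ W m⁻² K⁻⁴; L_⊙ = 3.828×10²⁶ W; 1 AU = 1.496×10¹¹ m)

T_ss ≈ 758 K

d = 0.0644 AU = 9.63×10⁹ m.
L = 0.100 × 3.828×10²⁶ = 3.83×10²⁵ W.
Flux: S = L/(4πd²) = 3.83×10²⁵/(4π×(9.63×10⁹)²) = 3.28×10⁴ W m⁻².
At the subsolar point the surface absorbs S(1−A) and emits σT⁴ per unit area — no factor of 4, since only the local patch is in balance.
T = [3.28×10⁴ × 0.57 / 5.67×10⁻⁸]^(1/4) = (3.30×10¹¹)^(1/4) = 758 K.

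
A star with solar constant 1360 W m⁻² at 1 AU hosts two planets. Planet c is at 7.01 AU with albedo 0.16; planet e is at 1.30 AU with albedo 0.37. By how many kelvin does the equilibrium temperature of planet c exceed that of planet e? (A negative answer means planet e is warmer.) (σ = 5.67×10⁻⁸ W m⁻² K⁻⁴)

T_eq = [S₀(1−A)/(4σd²)]^(1/4), so T ∝ (1−A)^(1/4) / √d.
T₁ = [1360×0.84/(4×5.67×10⁻⁸×7.01²)]^(1/4) = 100.62 K.
T₂ = [1360×0.63/(4×5.67×10⁻⁸×1.30²)]^(1/4) = 217.44 K.

ΔT ≈ -116.8 K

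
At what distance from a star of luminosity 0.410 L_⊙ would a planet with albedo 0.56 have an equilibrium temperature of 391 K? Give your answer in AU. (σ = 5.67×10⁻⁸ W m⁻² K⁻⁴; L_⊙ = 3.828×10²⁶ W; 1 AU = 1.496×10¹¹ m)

L = 0.410 × 3.828×10²⁶ = 1.57×10²⁶ W.
From T_eq⁴ = L(1−A)/(16πσd²): d = √[L(1−A)/(16πσT_eq⁴)].
d = √[1.57×10²⁶ × 0.44 / (16π × 5.67×10⁻⁸ × (391)⁴)] = 3.22×10¹⁰ m = 0.215 AU.

d ≈ 0.215 AU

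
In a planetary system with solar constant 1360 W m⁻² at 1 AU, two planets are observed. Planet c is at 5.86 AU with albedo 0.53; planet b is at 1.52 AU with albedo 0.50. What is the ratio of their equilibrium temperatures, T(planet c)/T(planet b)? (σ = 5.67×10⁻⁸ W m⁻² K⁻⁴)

T₁/T₂ ≈ 0.501

T_eq = [S₀(1−A)/(4σd²)]^(1/4), so T ∝ (1−A)^(1/4) / √d.
T₁ = [1360×0.47/(4×5.67×10⁻⁸×5.86²)]^(1/4) = 95.18 K.
T₂ = [1360×0.50/(4×5.67×10⁻⁸×1.52²)]^(1/4) = 189.80 K.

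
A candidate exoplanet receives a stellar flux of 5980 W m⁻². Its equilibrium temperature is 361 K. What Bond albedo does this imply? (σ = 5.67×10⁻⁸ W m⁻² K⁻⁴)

From T_eq⁴ = S(1−A)/(4σ): 1−A = 4σT_eq⁴/S.
1−A = 4 × 5.67×10⁻⁸ × (361)⁴ / 5980 = 0.644.

A ≈ 0.36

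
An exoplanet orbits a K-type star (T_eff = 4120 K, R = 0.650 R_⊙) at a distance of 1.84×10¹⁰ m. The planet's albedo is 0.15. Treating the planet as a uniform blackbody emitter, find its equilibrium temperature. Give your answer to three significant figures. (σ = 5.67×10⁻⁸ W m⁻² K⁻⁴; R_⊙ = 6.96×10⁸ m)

T_eq ≈ 439 K

R_⋆ = 0.650 × 6.96×10⁸ = 4.52×10⁸ m.
L = 4πR_⋆²σT_⋆⁴ = 4π(4.52×10⁸)² × 5.67×10⁻⁸ × (4120)⁴ = 4.20×10²⁵ W.
S = L/(4πd²) = 9880 W m⁻².
Energy balance: absorbed = emitted ⇒ πR²·S(1−A) = 4πR²·σT_eq⁴, so T_eq⁴ = S(1−A)/(4σ).
T_eq = [9880 × 0.85 / (4 × 5.67×10⁻⁸)]^(1/4) = (3.70×10¹⁰)^(1/4) = 439 K.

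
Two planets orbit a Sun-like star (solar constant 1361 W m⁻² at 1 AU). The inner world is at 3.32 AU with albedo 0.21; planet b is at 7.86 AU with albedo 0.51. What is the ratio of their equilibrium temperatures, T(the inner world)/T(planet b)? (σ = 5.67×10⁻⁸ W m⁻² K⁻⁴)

T₁/T₂ ≈ 1.734

T_eq = [S₀(1−A)/(4σd²)]^(1/4), so T ∝ (1−A)^(1/4) / √d.
T₁ = [1361×0.79/(4×5.67×10⁻⁸×3.32²)]^(1/4) = 144.01 K.
T₂ = [1361×0.49/(4×5.67×10⁻⁸×7.86²)]^(1/4) = 83.06 K.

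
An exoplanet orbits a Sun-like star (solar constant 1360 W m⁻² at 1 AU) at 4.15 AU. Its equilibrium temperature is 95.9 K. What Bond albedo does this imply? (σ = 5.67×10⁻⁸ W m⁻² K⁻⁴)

Flux at 4.15 AU: S = 1360/4.15² = 79.0 W m⁻².
From T_eq⁴ = S(1−A)/(4σ): 1−A = 4σT_eq⁴/S.
1−A = 4 × 5.67×10⁻⁸ × (95.9)⁴ / 79.0 = 0.243.

A ≈ 0.76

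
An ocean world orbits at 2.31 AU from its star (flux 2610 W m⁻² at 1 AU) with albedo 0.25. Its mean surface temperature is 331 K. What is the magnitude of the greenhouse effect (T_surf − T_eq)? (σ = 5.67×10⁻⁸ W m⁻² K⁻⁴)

ΔT ≈ 130.5 K

S = 2610/2.31² = 489.1 W m⁻².
T_eq = [S(1−A)/(4σ)]^(1/4) = [489.1×0.75/(4×5.67×10⁻⁸)]^(1/4) = 200.5 K.
ΔT = T_surf − T_eq = 331 − 200.5.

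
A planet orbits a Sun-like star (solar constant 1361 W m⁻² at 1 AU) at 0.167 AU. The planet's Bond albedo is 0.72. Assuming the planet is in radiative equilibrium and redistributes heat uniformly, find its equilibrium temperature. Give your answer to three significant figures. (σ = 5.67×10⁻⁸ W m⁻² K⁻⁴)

Flux at 0.167 AU: S = 1361/0.167² = 4.88×10⁴ W m⁻².
Energy balance: absorbed = emitted ⇒ πR²·S(1−A) = 4πR²·σT_eq⁴, so T_eq⁴ = S(1−A)/(4σ).
T_eq = [4.88×10⁴ × 0.28 / (4 × 5.67×10⁻⁸)]^(1/4) = (6.02×10¹⁰)^(1/4) = 495 K.

T_eq ≈ 495 K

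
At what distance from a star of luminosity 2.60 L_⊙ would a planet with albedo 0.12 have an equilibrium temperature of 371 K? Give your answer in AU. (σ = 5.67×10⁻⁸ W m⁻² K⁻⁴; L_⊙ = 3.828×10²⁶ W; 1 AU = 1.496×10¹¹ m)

L = 2.60 × 3.828×10²⁶ = 9.95×10²⁶ W.
From T_eq⁴ = L(1−A)/(16πσd²): d = √[L(1−A)/(16πσT_eq⁴)].
d = √[9.95×10²⁶ × 0.88 / (16π × 5.67×10⁻⁸ × (371)⁴)] = 1.27×10¹¹ m = 0.851 AU.

d ≈ 0.851 AU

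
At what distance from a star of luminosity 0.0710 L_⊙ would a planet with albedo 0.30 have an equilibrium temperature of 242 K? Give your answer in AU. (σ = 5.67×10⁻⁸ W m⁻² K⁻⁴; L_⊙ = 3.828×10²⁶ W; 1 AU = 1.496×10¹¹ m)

d ≈ 0.295 AU

L = 0.0710 × 3.828×10²⁶ = 2.72×10²⁵ W.
From T_eq⁴ = L(1−A)/(16πσd²): d = √[L(1−A)/(16πσT_eq⁴)].
d = √[2.72×10²⁵ × 0.70 / (16π × 5.67×10⁻⁸ × (242)⁴)] = 4.41×10¹⁰ m = 0.295 AU.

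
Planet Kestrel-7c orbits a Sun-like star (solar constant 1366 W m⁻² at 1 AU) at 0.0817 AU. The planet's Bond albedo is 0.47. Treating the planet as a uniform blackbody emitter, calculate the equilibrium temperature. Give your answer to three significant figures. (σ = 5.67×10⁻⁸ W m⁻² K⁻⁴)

T_eq ≈ 832 K

Flux at 0.0817 AU: S = 1366/0.0817² = 2.05×10⁵ W m⁻².
Energy balance: absorbed = emitted ⇒ πR²·S(1−A) = 4πR²·σT_eq⁴, so T_eq⁴ = S(1−A)/(4σ).
T_eq = [2.05×10⁵ × 0.53 / (4 × 5.67×10⁻⁸)]^(1/4) = (4.78×10¹¹)^(1/4) = 832 K.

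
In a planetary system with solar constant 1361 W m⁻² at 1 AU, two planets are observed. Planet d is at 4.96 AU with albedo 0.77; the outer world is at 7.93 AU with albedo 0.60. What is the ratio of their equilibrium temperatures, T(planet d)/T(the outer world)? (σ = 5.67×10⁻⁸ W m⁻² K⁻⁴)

T_eq = [S₀(1−A)/(4σd²)]^(1/4), so T ∝ (1−A)^(1/4) / √d.
T₁ = [1361×0.23/(4×5.67×10⁻⁸×4.96²)]^(1/4) = 86.55 K.
T₂ = [1361×0.40/(4×5.67×10⁻⁸×7.93²)]^(1/4) = 78.60 K.

T₁/T₂ ≈ 1.101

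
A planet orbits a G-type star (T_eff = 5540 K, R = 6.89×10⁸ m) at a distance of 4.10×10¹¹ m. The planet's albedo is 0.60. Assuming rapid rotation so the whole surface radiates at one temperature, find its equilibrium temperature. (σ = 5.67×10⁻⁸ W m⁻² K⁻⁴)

L = 4πR_⋆²σT_⋆⁴ = 4π(6.89×10⁸)² × 5.67×10⁻⁸ × (5540)⁴ = 3.19×10²⁶ W.
S = L/(4πd²) = 151 W m⁻².
Energy balance: absorbed = emitted ⇒ πR²·S(1−A) = 4πR²·σT_eq⁴, so T_eq⁴ = S(1−A)/(4σ).
T_eq = [151 × 0.40 / (4 × 5.67×10⁻⁸)]^(1/4) = (2.66×10⁸)^(1/4) = 128 K.

T_eq ≈ 128 K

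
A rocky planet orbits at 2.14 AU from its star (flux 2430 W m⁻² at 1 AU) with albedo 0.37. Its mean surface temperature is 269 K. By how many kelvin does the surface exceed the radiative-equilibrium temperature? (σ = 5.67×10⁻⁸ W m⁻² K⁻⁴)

ΔT ≈ 73.1 K

S = 2430/2.14² = 530.6 W m⁻².
T_eq = [S(1−A)/(4σ)]^(1/4) = [530.6×0.63/(4×5.67×10⁻⁸)]^(1/4) = 195.9 K.
ΔT = T_surf − T_eq = 269 − 195.9.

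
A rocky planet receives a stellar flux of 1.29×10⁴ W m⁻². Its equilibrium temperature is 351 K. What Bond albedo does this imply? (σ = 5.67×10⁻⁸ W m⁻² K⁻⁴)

From T_eq⁴ = S(1−A)/(4σ): 1−A = 4σT_eq⁴/S.
1−A = 4 × 5.67×10⁻⁸ × (351)⁴ / 1.29×10⁴ = 0.267.

A ≈ 0.73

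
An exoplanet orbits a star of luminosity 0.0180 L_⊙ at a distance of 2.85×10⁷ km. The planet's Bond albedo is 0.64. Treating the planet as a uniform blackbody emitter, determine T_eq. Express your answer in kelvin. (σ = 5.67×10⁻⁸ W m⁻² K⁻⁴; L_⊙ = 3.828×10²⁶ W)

d = 2.85×10⁷ km = 2.85×10¹⁰ m.
L = 0.0180 × 3.828×10²⁶ = 6.89×10²⁴ W.
Flux: S = L/(4πd²) = 6.89×10²⁴/(4π×(2.85×10¹⁰)²) = 675 W m⁻².
Energy balance: absorbed = emitted ⇒ πR²·S(1−A) = 4πR²·σT_eq⁴, so T_eq⁴ = S(1−A)/(4σ).
T_eq = [675 × 0.36 / (4 × 5.67×10⁻⁸)]^(1/4) = (1.07×10⁹)^(1/4) = 181 K.

T_eq ≈ 181 K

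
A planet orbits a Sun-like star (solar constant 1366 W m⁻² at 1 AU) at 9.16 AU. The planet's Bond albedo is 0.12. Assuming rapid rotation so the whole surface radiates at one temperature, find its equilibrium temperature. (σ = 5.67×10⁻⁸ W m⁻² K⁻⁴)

Flux at 9.16 AU: S = 1366/9.16² = 16.3 W m⁻².
Energy balance: absorbed = emitted ⇒ πR²·S(1−A) = 4πR²·σT_eq⁴, so T_eq⁴ = S(1−A)/(4σ).
T_eq = [16.3 × 0.88 / (4 × 5.67×10⁻⁸)]^(1/4) = (6.32×10⁷)^(1/4) = 89.2 K.

T_eq ≈ 89.2 K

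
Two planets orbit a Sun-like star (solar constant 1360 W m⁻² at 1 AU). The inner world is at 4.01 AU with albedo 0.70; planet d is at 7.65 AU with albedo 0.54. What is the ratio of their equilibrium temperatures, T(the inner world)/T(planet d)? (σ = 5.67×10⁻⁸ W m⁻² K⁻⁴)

T₁/T₂ ≈ 1.241

T_eq = [S₀(1−A)/(4σd²)]^(1/4), so T ∝ (1−A)^(1/4) / √d.
T₁ = [1360×0.30/(4×5.67×10⁻⁸×4.01²)]^(1/4) = 102.84 K.
T₂ = [1360×0.46/(4×5.67×10⁻⁸×7.65²)]^(1/4) = 82.86 K.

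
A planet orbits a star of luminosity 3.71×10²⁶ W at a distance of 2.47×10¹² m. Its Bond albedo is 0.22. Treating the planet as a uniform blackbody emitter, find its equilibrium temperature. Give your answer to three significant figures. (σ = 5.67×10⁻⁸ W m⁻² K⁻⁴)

Flux: S = L/(4πd²) = 3.71×10²⁶/(4π×(2.47×10¹²)²) = 4.84 W m⁻².
Energy balance: absorbed = emitted ⇒ πR²·S(1−A) = 4πR²·σT_eq⁴, so T_eq⁴ = S(1−A)/(4σ).
T_eq = [4.84 × 0.78 / (4 × 5.67×10⁻⁸)]^(1/4) = (1.66×10⁷)^(1/4) = 63.9 K.

T_eq ≈ 63.9 K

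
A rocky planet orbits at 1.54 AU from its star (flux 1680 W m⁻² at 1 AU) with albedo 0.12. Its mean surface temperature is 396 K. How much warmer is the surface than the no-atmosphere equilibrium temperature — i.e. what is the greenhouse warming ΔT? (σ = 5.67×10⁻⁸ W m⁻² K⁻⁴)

S = 1680/1.54² = 708.4 W m⁻².
T_eq = [S(1−A)/(4σ)]^(1/4) = [708.4×0.88/(4×5.67×10⁻⁸)]^(1/4) = 229.0 K.
ΔT = T_surf − T_eq = 396 − 229.0.

ΔT ≈ 167.0 K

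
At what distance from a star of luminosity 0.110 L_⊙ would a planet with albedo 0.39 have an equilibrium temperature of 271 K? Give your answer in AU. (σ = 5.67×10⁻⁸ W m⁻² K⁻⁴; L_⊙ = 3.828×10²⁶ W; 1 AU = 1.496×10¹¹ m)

d ≈ 0.273 AU

L = 0.110 × 3.828×10²⁶ = 4.21×10²⁵ W.
From T_eq⁴ = L(1−A)/(16πσd²): d = √[L(1−A)/(16πσT_eq⁴)].
d = √[4.21×10²⁵ × 0.61 / (16π × 5.67×10⁻⁸ × (271)⁴)] = 4.09×10¹⁰ m = 0.273 AU.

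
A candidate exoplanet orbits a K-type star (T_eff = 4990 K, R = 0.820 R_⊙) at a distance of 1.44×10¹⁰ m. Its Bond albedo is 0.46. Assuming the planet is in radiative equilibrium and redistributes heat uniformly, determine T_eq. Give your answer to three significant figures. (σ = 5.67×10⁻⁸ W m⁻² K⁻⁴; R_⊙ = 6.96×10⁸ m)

R_⋆ = 0.820 × 6.96×10⁸ = 5.71×10⁸ m.
L = 4πR_⋆²σT_⋆⁴ = 4π(5.71×10⁸)² × 5.67×10⁻⁸ × (4990)⁴ = 1.44×10²⁶ W.
S = L/(4πd²) = 5.52×10⁴ W m⁻².
Energy balance: absorbed = emitted ⇒ πR²·S(1−A) = 4πR²·σT_eq⁴, so T_eq⁴ = S(1−A)/(4σ).
T_eq = [5.52×10⁴ × 0.54 / (4 × 5.67×10⁻⁸)]^(1/4) = (1.31×10¹¹)^(1/4) = 602 K.

T_eq ≈ 602 K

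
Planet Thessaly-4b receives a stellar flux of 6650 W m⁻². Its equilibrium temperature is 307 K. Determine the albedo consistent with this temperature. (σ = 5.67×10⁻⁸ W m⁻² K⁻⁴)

From T_eq⁴ = S(1−A)/(4σ): 1−A = 4σT_eq⁴/S.
1−A = 4 × 5.67×10⁻⁸ × (307)⁴ / 6650 = 0.303.

A ≈ 0.70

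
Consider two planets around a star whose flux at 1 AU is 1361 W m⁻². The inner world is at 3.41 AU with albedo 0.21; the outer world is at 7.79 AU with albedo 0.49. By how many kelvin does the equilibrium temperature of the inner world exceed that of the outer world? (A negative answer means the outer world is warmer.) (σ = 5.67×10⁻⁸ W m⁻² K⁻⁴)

T_eq = [S₀(1−A)/(4σd²)]^(1/4), so T ∝ (1−A)^(1/4) / √d.
T₁ = [1361×0.79/(4×5.67×10⁻⁸×3.41²)]^(1/4) = 142.10 K.
T₂ = [1361×0.51/(4×5.67×10⁻⁸×7.79²)]^(1/4) = 84.27 K.

ΔT ≈ 57.8 K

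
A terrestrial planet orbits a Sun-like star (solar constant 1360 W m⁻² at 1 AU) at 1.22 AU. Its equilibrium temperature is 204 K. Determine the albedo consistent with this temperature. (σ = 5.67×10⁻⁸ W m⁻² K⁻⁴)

A ≈ 0.57

Flux at 1.22 AU: S = 1360/1.22² = 914 W m⁻².
From T_eq⁴ = S(1−A)/(4σ): 1−A = 4σT_eq⁴/S.
1−A = 4 × 5.67×10⁻⁸ × (204)⁴ / 914 = 0.430.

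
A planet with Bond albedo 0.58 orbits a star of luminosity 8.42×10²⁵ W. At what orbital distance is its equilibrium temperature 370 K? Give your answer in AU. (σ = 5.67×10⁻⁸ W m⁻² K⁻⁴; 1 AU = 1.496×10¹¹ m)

From T_eq⁴ = L(1−A)/(16πσd²): d = √[L(1−A)/(16πσT_eq⁴)].
d = √[8.42×10²⁵ × 0.42 / (16π × 5.67×10⁻⁸ × (370)⁴)] = 2.57×10¹⁰ m = 0.172 AU.

d ≈ 0.172 AU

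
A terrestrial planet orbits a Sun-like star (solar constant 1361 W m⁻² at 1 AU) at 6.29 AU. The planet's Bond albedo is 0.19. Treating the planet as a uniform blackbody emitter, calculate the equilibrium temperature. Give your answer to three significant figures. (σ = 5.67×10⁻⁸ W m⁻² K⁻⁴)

T_eq ≈ 105 K

Flux at 6.29 AU: S = 1361/6.29² = 34.4 W m⁻².
Energy balance: absorbed = emitted ⇒ πR²·S(1−A) = 4πR²·σT_eq⁴, so T_eq⁴ = S(1−A)/(4σ).
T_eq = [34.4 × 0.81 / (4 × 5.67×10⁻⁸)]^(1/4) = (1.23×10⁸)^(1/4) = 105 K.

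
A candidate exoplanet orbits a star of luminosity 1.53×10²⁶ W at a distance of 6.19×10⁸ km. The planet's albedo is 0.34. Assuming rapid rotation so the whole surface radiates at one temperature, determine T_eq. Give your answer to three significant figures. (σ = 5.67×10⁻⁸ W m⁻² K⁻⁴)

d = 6.19×10⁸ km = 6.19×10¹¹ m.
Flux: S = L/(4πd²) = 1.53×10²⁶/(4π×(6.19×10¹¹)²) = 31.8 W m⁻².
Energy balance: absorbed = emitted ⇒ πR²·S(1−A) = 4πR²·σT_eq⁴, so T_eq⁴ = S(1−A)/(4σ).
T_eq = [31.8 × 0.66 / (4 × 5.67×10⁻⁸)]^(1/4) = (9.25×10⁷)^(1/4) = 98.1 K.

T_eq ≈ 98.1 K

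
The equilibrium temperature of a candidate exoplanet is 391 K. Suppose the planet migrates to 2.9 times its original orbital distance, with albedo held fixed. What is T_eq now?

T_eq ∝ L^(1/4) · d^(−1/2).
T′ = 391 / 2.9^(1/2) = 230 K.

T_eq ≈ 230 K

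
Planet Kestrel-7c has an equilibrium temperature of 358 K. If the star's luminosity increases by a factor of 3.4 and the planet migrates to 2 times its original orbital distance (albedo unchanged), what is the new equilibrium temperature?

T_eq ≈ 344 K

T_eq ∝ L^(1/4) · d^(−1/2).
T′ = 358 × 3.4^(1/4) / 2^(1/2) = 344 K.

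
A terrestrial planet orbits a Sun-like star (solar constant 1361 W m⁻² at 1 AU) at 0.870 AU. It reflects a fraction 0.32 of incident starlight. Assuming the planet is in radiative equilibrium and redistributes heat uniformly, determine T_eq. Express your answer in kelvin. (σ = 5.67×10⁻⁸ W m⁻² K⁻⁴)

T_eq ≈ 271 K

Flux at 0.870 AU: S = 1361/0.870² = 1800 W m⁻².
Energy balance: absorbed = emitted ⇒ πR²·S(1−A) = 4πR²·σT_eq⁴, so T_eq⁴ = S(1−A)/(4σ).
T_eq = [1800 × 0.68 / (4 × 5.67×10⁻⁸)]^(1/4) = (5.39×10⁹)^(1/4) = 271 K.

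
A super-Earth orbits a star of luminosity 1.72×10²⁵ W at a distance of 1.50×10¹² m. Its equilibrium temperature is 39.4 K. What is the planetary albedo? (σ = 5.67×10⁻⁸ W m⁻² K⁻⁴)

Flux: S = L/(4πd²) = 1.72×10²⁵/(4π×(1.50×10¹²)²) = 0.608 W m⁻².
From T_eq⁴ = S(1−A)/(4σ): 1−A = 4σT_eq⁴/S.
1−A = 4 × 5.67×10⁻⁸ × (39.4)⁴ / 0.608 = 0.898.

A ≈ 0.10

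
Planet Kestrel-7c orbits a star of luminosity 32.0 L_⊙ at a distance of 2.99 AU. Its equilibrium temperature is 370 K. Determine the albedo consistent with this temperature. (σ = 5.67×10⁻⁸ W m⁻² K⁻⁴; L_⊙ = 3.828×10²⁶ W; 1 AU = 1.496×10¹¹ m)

A ≈ 0.13

d = 2.99 AU = 4.47×10¹¹ m.
L = 32.0 × 3.828×10²⁶ = 1.22×10²⁸ W.
Flux: S = L/(4πd²) = 1.22×10²⁸/(4π×(4.47×10¹¹)²) = 4870 W m⁻².
From T_eq⁴ = S(1−A)/(4σ): 1−A = 4σT_eq⁴/S.
1−A = 4 × 5.67×10⁻⁸ × (370)⁴ / 4870 = 0.872.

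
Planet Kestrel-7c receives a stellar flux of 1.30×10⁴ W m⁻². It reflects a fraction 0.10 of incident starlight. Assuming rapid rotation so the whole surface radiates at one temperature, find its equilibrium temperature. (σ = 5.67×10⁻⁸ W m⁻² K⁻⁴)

Energy balance: absorbed = emitted ⇒ πR²·S(1−A) = 4πR²·σT_eq⁴, so T_eq⁴ = S(1−A)/(4σ).
T_eq = [1.30×10⁴ × 0.90 / (4 × 5.67×10⁻⁸)]^(1/4) = (5.16×10¹⁰)^(1/4) = 477 K.

T_eq ≈ 477 K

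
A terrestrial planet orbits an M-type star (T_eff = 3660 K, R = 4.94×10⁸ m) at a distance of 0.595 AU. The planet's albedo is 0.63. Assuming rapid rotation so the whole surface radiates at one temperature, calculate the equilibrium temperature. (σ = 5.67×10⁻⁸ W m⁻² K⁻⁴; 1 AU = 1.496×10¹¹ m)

d = 0.595 AU = 8.90×10¹⁰ m.
L = 4πR_⋆²σT_⋆⁴ = 4π(4.94×10⁸)² × 5.67×10⁻⁸ × (3660)⁴ = 3.12×10²⁵ W.
S = L/(4πd²) = 313 W m⁻².
Energy balance: absorbed = emitted ⇒ πR²·S(1−A) = 4πR²·σT_eq⁴, so T_eq⁴ = S(1−A)/(4σ).
T_eq = [313 × 0.37 / (4 × 5.67×10⁻⁸)]^(1/4) = (5.11×10⁸)^(1/4) = 150 K.

T_eq ≈ 150 K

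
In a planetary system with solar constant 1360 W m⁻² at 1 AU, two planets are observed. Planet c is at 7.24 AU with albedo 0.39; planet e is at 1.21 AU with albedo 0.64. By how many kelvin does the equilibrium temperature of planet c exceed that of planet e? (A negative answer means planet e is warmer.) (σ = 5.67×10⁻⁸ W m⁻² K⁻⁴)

T_eq = [S₀(1−A)/(4σd²)]^(1/4), so T ∝ (1−A)^(1/4) / √d.
T₁ = [1360×0.61/(4×5.67×10⁻⁸×7.24²)]^(1/4) = 91.40 K.
T₂ = [1360×0.36/(4×5.67×10⁻⁸×1.21²)]^(1/4) = 195.96 K.

ΔT ≈ -104.6 K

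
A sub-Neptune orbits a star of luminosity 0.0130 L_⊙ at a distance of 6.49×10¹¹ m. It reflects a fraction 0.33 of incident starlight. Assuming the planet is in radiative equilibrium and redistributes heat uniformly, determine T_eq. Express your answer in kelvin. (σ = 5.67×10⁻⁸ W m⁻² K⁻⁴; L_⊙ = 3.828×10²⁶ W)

T_eq ≈ 40.8 K

L = 0.0130 × 3.828×10²⁶ = 4.98×10²⁴ W.
Flux: S = L/(4πd²) = 4.98×10²⁴/(4π×(6.49×10¹¹)²) = 0.940 W m⁻².
Energy balance: absorbed = emitted ⇒ πR²·S(1−A) = 4πR²·σT_eq⁴, so T_eq⁴ = S(1−A)/(4σ).
T_eq = [0.940 × 0.67 / (4 × 5.67×10⁻⁸)]^(1/4) = (2.78×10⁶)^(1/4) = 40.8 K.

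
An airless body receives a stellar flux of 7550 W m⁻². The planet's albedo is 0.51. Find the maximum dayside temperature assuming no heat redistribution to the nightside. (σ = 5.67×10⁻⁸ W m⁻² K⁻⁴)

With no redistribution each surface element balances locally: S(1−A) = σT⁴.
T = [7550 × 0.49 / 5.67×10⁻⁸]^(1/4) = (6.52×10¹⁰)^(1/4) = 505 K.

T_ss ≈ 505 K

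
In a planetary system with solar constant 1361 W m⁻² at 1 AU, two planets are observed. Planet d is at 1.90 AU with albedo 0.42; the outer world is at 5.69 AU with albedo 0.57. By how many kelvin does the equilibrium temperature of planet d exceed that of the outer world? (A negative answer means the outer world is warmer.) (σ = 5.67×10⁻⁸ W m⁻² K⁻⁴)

T_eq = [S₀(1−A)/(4σd²)]^(1/4), so T ∝ (1−A)^(1/4) / √d.
T₁ = [1361×0.58/(4×5.67×10⁻⁸×1.90²)]^(1/4) = 176.21 K.
T₂ = [1361×0.43/(4×5.67×10⁻⁸×5.69²)]^(1/4) = 94.49 K.

ΔT ≈ 81.7 K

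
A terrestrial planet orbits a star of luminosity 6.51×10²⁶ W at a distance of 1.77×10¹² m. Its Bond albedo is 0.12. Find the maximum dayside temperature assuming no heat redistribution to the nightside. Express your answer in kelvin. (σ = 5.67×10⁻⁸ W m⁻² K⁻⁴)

Flux: S = L/(4πd²) = 6.51×10²⁶/(4π×(1.77×10¹²)²) = 16.5 W m⁻².
With no redistribution each surface element balances locally: S(1−A) = σT⁴.
T = [16.5 × 0.88 / 5.67×10⁻⁸]^(1/4) = (2.57×10⁸)^(1/4) = 127 K.

T_ss ≈ 127 K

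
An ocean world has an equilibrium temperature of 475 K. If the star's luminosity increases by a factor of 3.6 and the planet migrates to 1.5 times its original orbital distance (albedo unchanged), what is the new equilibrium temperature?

T_eq ∝ L^(1/4) · d^(−1/2).
T′ = 475 × 3.6^(1/4) / 1.5^(1/2) = 534 K.

T_eq ≈ 534 K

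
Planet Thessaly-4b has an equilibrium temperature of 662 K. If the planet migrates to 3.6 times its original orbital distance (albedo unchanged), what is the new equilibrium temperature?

T_eq ∝ L^(1/4) · d^(−1/2).
T′ = 662 / 3.6^(1/2) = 349 K.

T_eq ≈ 349 K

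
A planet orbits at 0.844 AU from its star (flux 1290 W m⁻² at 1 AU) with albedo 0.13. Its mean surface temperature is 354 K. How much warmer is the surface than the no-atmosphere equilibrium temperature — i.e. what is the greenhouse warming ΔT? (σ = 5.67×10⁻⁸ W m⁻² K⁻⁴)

S = 1290/0.844² = 1811 W m⁻².
T_eq = [S(1−A)/(4σ)]^(1/4) = [1811×0.87/(4×5.67×10⁻⁸)]^(1/4) = 288.7 K.
ΔT = T_surf − T_eq = 354 − 288.7.

ΔT ≈ 65.3 K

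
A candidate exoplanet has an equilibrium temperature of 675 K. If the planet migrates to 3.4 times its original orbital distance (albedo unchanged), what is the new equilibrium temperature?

T_eq ≈ 366 K

T_eq ∝ L^(1/4) · d^(−1/2).
T′ = 675 / 3.4^(1/2) = 366 K.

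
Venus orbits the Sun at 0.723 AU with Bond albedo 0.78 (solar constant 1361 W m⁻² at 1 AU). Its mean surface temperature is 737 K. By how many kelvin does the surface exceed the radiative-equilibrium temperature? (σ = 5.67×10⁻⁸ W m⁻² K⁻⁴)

ΔT ≈ 512.8 K

S = 1361/0.723² = 2604 W m⁻².
T_eq = [S(1−A)/(4σ)]^(1/4) = [2604×0.22/(4×5.67×10⁻⁸)]^(1/4) = 224.2 K.
ΔT = T_surf − T_eq = 737 − 224.2.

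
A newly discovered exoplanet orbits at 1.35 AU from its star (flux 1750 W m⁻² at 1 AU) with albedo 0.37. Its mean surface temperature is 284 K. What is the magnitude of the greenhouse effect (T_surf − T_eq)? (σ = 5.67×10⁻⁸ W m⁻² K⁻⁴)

S = 1750/1.35² = 960.2 W m⁻².
T_eq = [S(1−A)/(4σ)]^(1/4) = [960.2×0.63/(4×5.67×10⁻⁸)]^(1/4) = 227.3 K.
ΔT = T_surf − T_eq = 284 − 227.3.

ΔT ≈ 56.7 K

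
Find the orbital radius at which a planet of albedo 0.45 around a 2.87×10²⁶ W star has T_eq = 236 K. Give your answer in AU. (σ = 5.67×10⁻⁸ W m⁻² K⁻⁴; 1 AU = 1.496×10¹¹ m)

d ≈ 0.893 AU

From T_eq⁴ = L(1−A)/(16πσd²): d = √[L(1−A)/(16πσT_eq⁴)].
d = √[2.87×10²⁶ × 0.55 / (16π × 5.67×10⁻⁸ × (236)⁴)] = 1.34×10¹¹ m = 0.893 AU.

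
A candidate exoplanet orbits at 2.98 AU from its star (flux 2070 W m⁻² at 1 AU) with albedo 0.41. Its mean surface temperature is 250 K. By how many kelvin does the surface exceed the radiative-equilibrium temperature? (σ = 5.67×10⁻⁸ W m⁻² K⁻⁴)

S = 2070/2.98² = 233.1 W m⁻².
T_eq = [S(1−A)/(4σ)]^(1/4) = [233.1×0.59/(4×5.67×10⁻⁸)]^(1/4) = 156.9 K.
ΔT = T_surf − T_eq = 250 − 156.9.

ΔT ≈ 93.1 K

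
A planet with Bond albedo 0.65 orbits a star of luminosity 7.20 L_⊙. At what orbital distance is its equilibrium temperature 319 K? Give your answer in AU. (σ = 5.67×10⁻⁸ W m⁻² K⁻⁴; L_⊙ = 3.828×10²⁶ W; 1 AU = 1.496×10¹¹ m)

L = 7.20 × 3.828×10²⁶ = 2.76×10²⁷ W.
From T_eq⁴ = L(1−A)/(16πσd²): d = √[L(1−A)/(16πσT_eq⁴)].
d = √[2.76×10²⁷ × 0.35 / (16π × 5.67×10⁻⁸ × (319)⁴)] = 1.81×10¹¹ m = 1.21 AU.

d ≈ 1.21 AU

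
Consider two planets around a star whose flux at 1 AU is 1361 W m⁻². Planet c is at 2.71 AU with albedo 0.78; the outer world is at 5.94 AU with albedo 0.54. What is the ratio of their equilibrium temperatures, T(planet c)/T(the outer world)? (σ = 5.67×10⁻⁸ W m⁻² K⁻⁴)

T₁/T₂ ≈ 1.231

T_eq = [S₀(1−A)/(4σd²)]^(1/4), so T ∝ (1−A)^(1/4) / √d.
T₁ = [1361×0.22/(4×5.67×10⁻⁸×2.71²)]^(1/4) = 115.79 K.
T₂ = [1361×0.46/(4×5.67×10⁻⁸×5.94²)]^(1/4) = 94.05 K.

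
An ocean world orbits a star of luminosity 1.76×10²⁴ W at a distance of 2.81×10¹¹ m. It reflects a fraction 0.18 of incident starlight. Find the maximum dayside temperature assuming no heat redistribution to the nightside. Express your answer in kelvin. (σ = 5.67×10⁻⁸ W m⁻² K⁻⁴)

Flux: S = L/(4πd²) = 1.76×10²⁴/(4π×(2.81×10¹¹)²) = 1.77 W m⁻².
With no redistribution each surface element balances locally: S(1−A) = σT⁴.
T = [1.77 × 0.82 / 5.67×10⁻⁸]^(1/4) = (2.57×10⁷)^(1/4) = 71.2 K.

T_ss ≈ 71.2 K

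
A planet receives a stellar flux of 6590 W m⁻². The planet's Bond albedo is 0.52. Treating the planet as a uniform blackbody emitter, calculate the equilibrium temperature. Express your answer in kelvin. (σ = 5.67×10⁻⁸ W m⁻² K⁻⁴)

T_eq ≈ 344 K

Energy balance: absorbed = emitted ⇒ πR²·S(1−A) = 4πR²·σT_eq⁴, so T_eq⁴ = S(1−A)/(4σ).
T_eq = [6590 × 0.48 / (4 × 5.67×10⁻⁸)]^(1/4) = (1.39×10¹⁰)^(1/4) = 344 K.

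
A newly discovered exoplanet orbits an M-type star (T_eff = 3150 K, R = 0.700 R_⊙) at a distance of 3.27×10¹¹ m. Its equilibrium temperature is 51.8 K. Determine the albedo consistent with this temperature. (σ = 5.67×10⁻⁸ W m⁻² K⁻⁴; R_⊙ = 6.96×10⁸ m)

R_⋆ = 0.700 × 6.96×10⁸ = 4.87×10⁸ m.
L = 4πR_⋆²σT_⋆⁴ = 4π(4.87×10⁸)² × 5.67×10⁻⁸ × (3150)⁴ = 1.67×10²⁵ W.
S = L/(4πd²) = 12.4 W m⁻².
From T_eq⁴ = S(1−A)/(4σ): 1−A = 4σT_eq⁴/S.
1−A = 4 × 5.67×10⁻⁸ × (51.8)⁴ / 12.4 = 0.132.

A ≈ 0.87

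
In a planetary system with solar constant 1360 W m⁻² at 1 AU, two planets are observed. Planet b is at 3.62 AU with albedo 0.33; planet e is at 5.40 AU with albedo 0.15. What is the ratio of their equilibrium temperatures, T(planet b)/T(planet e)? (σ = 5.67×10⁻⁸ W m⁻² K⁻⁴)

T₁/T₂ ≈ 1.151

T_eq = [S₀(1−A)/(4σd²)]^(1/4), so T ∝ (1−A)^(1/4) / √d.
T₁ = [1360×0.67/(4×5.67×10⁻⁸×3.62²)]^(1/4) = 132.32 K.
T₂ = [1360×0.85/(4×5.67×10⁻⁸×5.40²)]^(1/4) = 114.98 K.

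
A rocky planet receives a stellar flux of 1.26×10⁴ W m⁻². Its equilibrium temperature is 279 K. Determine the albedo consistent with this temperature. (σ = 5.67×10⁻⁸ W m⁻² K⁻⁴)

A ≈ 0.89

From T_eq⁴ = S(1−A)/(4σ): 1−A = 4σT_eq⁴/S.
1−A = 4 × 5.67×10⁻⁸ × (279)⁴ / 1.26×10⁴ = 0.109.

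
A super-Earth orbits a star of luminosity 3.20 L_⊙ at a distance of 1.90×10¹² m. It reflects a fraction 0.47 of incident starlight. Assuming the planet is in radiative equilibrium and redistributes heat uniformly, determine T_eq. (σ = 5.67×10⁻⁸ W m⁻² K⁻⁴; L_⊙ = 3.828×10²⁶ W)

T_eq ≈ 89.1 K

L = 3.20 × 3.828×10²⁶ = 1.22×10²⁷ W.
Flux: S = L/(4πd²) = 1.22×10²⁷/(4π×(1.90×10¹²)²) = 27.0 W m⁻².
Energy balance: absorbed = emitted ⇒ πR²·S(1−A) = 4πR²·σT_eq⁴, so T_eq⁴ = S(1−A)/(4σ).
T_eq = [27.0 × 0.53 / (4 × 5.67×10⁻⁸)]^(1/4) = (6.31×10⁷)^(1/4) = 89.1 K.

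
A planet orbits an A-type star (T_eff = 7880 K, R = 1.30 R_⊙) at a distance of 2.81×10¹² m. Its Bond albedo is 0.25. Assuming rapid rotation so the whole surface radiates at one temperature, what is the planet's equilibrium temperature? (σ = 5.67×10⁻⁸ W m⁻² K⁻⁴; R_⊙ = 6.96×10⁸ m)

T_eq ≈ 93.0 K

R_⋆ = 1.30 × 6.96×10⁸ = 9.05×10⁸ m.
L = 4πR_⋆²σT_⋆⁴ = 4π(9.05×10⁸)² × 5.67×10⁻⁸ × (7880)⁴ = 2.25×10²⁷ W.
S = L/(4πd²) = 22.7 W m⁻².
Energy balance: absorbed = emitted ⇒ πR²·S(1−A) = 4πR²·σT_eq⁴, so T_eq⁴ = S(1−A)/(4σ).
T_eq = [22.7 × 0.75 / (4 × 5.67×10⁻⁸)]^(1/4) = (7.50×10⁷)^(1/4) = 93.0 K.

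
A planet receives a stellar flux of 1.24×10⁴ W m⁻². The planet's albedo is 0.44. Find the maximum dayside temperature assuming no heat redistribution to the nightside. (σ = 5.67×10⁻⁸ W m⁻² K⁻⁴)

With no redistribution each surface element balances locally: S(1−A) = σT⁴.
T = [1.24×10⁴ × 0.56 / 5.67×10⁻⁸]^(1/4) = (1.22×10¹¹)^(1/4) = 592 K.

T_ss ≈ 592 K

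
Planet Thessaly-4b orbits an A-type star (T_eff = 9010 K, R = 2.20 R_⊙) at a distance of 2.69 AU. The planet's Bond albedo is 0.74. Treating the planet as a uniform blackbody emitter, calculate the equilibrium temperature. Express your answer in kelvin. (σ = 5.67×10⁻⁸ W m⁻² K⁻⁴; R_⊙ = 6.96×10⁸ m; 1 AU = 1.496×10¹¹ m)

T_eq ≈ 281 K

R_⋆ = 2.20 × 6.96×10⁸ = 1.53×10⁹ m.
d = 2.69 AU = 4.02×10¹¹ m.
L = 4πR_⋆²σT_⋆⁴ = 4π(1.53×10⁹)² × 5.67×10⁻⁸ × (9010)⁴ = 1.10×10²⁸ W.
S = L/(4πd²) = 5410 W m⁻².
Energy balance: absorbed = emitted ⇒ πR²·S(1−A) = 4πR²·σT_eq⁴, so T_eq⁴ = S(1−A)/(4σ).
T_eq = [5410 × 0.26 / (4 × 5.67×10⁻⁸)]^(1/4) = (6.20×10⁹)^(1/4) = 281 K.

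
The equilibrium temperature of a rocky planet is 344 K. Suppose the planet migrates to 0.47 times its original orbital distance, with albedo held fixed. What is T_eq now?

T_eq ≈ 502 K

T_eq ∝ L^(1/4) · d^(−1/2).
T′ = 344 / 0.47^(1/2) = 502 K.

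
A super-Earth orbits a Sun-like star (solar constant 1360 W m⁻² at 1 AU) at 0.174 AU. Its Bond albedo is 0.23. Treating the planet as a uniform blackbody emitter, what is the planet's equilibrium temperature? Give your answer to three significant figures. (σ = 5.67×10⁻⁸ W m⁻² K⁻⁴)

Flux at 0.174 AU: S = 1360/0.174² = 4.49×10⁴ W m⁻².
Energy balance: absorbed = emitted ⇒ πR²·S(1−A) = 4πR²·σT_eq⁴, so T_eq⁴ = S(1−A)/(4σ).
T_eq = [4.49×10⁴ × 0.77 / (4 × 5.67×10⁻⁸)]^(1/4) = (1.53×10¹¹)^(1/4) = 625 K.

T_eq ≈ 625 K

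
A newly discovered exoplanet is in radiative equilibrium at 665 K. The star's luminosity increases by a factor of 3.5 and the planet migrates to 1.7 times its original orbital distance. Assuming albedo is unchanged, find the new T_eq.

T_eq ≈ 698 K

T_eq ∝ L^(1/4) · d^(−1/2).
T′ = 665 × 3.5^(1/4) / 1.7^(1/2) = 698 K.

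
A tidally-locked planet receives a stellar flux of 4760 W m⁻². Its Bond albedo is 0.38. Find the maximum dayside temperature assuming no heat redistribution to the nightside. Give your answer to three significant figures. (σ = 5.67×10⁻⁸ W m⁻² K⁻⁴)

T_ss ≈ 478 K

With no redistribution each surface element balances locally: S(1−A) = σT⁴.
T = [4760 × 0.62 / 5.67×10⁻⁸]^(1/4) = (5.20×10¹⁰)^(1/4) = 478 K.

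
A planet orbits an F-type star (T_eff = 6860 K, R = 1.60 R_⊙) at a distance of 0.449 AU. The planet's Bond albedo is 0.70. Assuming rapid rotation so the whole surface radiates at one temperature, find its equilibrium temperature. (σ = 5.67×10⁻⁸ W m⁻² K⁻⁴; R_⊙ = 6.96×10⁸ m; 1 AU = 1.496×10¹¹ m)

T_eq ≈ 462 K

R_⋆ = 1.60 × 6.96×10⁸ = 1.11×10⁹ m.
d = 0.449 AU = 6.72×10¹⁰ m.
L = 4πR_⋆²σT_⋆⁴ = 4π(1.11×10⁹)² × 5.67×10⁻⁸ × (6860)⁴ = 1.96×10²⁷ W.
S = L/(4πd²) = 3.45×10⁴ W m⁻².
Energy balance: absorbed = emitted ⇒ πR²·S(1−A) = 4πR²·σT_eq⁴, so T_eq⁴ = S(1−A)/(4σ).
T_eq = [3.45×10⁴ × 0.30 / (4 × 5.67×10⁻⁸)]^(1/4) = (4.57×10¹⁰)^(1/4) = 462 K.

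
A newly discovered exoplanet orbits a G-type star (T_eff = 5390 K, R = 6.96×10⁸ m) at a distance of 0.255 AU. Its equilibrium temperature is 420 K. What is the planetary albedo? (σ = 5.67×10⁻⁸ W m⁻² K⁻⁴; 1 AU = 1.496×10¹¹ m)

d = 0.255 AU = 3.81×10¹⁰ m.
L = 4πR_⋆²σT_⋆⁴ = 4π(6.96×10⁸)² × 5.67×10⁻⁸ × (5390)⁴ = 2.91×10²⁶ W.
S = L/(4πd²) = 1.59×10⁴ W m⁻².
From T_eq⁴ = S(1−A)/(4σ): 1−A = 4σT_eq⁴/S.
1−A = 4 × 5.67×10⁻⁸ × (420)⁴ / 1.59×10⁴ = 0.443.

A ≈ 0.56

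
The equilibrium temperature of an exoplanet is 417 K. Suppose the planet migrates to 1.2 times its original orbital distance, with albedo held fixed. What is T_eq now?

T_eq ≈ 381 K

T_eq ∝ L^(1/4) · d^(−1/2).
T′ = 417 / 1.2^(1/2) = 381 K.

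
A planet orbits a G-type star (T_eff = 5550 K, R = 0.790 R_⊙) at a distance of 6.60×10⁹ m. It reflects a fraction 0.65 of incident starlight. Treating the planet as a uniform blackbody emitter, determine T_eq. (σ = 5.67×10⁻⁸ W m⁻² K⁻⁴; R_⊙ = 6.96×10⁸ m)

R_⋆ = 0.790 × 6.96×10⁸ = 5.50×10⁸ m.
L = 4πR_⋆²σT_⋆⁴ = 4π(5.50×10⁸)² × 5.67×10⁻⁸ × (5550)⁴ = 2.04×10²⁶ W.
S = L/(4πd²) = 3.73×10⁵ W m⁻².
Energy balance: absorbed = emitted ⇒ πR²·S(1−A) = 4πR²·σT_eq⁴, so T_eq⁴ = S(1−A)/(4σ).
T_eq = [3.73×10⁵ × 0.35 / (4 × 5.67×10⁻⁸)]^(1/4) = (5.76×10¹¹)^(1/4) = 871 K.

T_eq ≈ 871 K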